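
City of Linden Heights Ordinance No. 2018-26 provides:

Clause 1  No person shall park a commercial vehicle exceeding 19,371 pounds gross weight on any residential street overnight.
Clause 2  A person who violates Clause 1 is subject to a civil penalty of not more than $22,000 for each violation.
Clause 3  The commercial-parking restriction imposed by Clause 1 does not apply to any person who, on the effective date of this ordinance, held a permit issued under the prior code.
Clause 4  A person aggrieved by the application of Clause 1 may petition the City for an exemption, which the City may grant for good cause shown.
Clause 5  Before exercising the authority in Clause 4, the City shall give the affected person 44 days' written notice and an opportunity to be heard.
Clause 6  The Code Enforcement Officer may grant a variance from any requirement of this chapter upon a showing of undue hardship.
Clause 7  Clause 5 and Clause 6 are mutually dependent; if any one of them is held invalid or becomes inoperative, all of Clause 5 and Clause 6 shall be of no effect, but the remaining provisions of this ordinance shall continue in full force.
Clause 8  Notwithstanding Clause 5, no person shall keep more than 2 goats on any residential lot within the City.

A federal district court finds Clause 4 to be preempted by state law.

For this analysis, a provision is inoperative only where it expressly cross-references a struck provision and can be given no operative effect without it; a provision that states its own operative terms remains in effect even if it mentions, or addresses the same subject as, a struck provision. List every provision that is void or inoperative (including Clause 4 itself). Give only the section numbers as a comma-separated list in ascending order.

4, 5, 6

Clause 4 is struck. Clause 5 merely fixes the notice-and-hearing requirement for Clause 4; with Clause 4 gone it has nothing to operate on and falls away. Clause 8 mentions Clause 5 but its own obligation stands independently of Clause 5, so Clause 8 is not affected. Clause 7 declares Clause 5 and Clause 6 mutually dependent; since one of them has fallen, all of them are of no effect. That brings down Clause 6 as well. The remainder continues in force under Clause 7. Clause 1, Clause 2, Clause 3, Clause 7, and Clause 8 remain in effect.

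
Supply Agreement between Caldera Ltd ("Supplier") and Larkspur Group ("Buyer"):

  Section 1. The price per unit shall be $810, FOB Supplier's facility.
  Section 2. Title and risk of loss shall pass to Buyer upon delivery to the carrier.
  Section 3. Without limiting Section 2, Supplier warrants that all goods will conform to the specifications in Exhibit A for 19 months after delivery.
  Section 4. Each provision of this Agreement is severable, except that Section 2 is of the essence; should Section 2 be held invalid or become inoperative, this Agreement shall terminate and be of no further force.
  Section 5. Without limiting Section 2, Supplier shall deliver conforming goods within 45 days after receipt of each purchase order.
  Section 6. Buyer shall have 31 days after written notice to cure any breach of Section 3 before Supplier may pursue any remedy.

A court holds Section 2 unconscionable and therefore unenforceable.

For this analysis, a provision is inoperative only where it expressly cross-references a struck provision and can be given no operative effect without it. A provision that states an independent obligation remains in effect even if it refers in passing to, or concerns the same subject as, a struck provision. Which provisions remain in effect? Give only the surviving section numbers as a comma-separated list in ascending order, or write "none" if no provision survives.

none

Section 2 is struck. No other provision's operative terms depend on Section 2. Section 4 makes Section 2 an essential term, and Section 2 is the provision held invalid; under Section 4, the entire Agreement is therefore void. No provision of the Agreement survives.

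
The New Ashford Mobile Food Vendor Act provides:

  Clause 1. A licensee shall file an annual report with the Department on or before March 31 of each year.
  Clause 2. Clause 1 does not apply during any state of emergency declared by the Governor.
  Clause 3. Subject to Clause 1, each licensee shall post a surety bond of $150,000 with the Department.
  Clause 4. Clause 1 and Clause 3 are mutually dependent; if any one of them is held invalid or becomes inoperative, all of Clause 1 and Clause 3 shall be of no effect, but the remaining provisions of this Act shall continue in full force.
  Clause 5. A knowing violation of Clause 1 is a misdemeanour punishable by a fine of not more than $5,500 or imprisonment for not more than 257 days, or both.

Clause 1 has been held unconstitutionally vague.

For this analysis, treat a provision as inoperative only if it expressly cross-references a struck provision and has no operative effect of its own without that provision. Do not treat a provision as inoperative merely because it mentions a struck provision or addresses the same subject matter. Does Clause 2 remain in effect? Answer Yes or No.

Clause 1 is struck. The only function of Clause 2 is the emergency suspension of Clause 1, so it cannot stand once Clause 1 is removed. Clause 5 has no operative effect of its own apart from Clause 1 and is therefore inoperative. Clause 4 declares Clause 1 and Clause 3 mutually dependent; since one of them has fallen, all of them are of no effect. That brings down Clause 3 as well. The remainder continues in force under Clause 4. Only Clause 4 remains in effect. Clause 2 is among the inoperative provisions, so the answer is no.

No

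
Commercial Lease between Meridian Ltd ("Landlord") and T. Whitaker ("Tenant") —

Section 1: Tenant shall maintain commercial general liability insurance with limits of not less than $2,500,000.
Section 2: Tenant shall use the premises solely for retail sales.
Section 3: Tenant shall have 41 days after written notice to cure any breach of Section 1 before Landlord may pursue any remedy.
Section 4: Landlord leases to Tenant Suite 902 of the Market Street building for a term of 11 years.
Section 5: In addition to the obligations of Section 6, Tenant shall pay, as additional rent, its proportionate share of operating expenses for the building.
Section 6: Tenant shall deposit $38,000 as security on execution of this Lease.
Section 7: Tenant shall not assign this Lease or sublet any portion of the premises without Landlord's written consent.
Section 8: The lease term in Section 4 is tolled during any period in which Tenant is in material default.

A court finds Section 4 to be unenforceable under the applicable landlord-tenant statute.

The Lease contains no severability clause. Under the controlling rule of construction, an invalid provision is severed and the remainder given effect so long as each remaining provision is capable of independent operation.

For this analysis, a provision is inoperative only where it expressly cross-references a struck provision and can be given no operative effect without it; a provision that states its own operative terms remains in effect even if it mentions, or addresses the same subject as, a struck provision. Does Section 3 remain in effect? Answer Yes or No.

Yes

Section 4 is struck. Section 8 does nothing except set the tolling of the lease term by reference to Section 4; with Section 4 gone it has no independent effect and is inoperative. With no severability clause, the stated default rule severs what cannot stand and enforces each remaining provision that can operate on its own. The provisions still in force are Section 1, Section 2, Section 3, Section 5, Section 6, and Section 7. Section 3 is among the surviving provisions, so the answer is yes.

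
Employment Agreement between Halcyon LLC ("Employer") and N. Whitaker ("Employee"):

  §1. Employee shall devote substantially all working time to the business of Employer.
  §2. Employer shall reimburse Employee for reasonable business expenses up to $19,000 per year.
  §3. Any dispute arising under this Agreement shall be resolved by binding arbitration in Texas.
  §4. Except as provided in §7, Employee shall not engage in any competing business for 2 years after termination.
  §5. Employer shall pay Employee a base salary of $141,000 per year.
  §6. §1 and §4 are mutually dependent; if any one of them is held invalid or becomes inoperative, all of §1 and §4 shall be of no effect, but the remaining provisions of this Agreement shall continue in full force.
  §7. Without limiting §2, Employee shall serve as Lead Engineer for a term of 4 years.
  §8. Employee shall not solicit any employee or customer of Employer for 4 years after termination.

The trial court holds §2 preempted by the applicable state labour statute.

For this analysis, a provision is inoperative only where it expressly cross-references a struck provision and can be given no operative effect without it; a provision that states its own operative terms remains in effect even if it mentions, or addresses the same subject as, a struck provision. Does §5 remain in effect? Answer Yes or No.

Yes

§2 is struck. §7 mentions §2 but its own obligation stands independently of §2, so §7 is not affected. No other provision's operative terms depend on §2. §6 ties §1 and §4 together, but none of those is affected here; the remaining provisions continue in force under §6. The provisions still in force are §1, §3, §4, §5, §6, §7, and §8. §5 is among the surviving provisions, so the answer is yes.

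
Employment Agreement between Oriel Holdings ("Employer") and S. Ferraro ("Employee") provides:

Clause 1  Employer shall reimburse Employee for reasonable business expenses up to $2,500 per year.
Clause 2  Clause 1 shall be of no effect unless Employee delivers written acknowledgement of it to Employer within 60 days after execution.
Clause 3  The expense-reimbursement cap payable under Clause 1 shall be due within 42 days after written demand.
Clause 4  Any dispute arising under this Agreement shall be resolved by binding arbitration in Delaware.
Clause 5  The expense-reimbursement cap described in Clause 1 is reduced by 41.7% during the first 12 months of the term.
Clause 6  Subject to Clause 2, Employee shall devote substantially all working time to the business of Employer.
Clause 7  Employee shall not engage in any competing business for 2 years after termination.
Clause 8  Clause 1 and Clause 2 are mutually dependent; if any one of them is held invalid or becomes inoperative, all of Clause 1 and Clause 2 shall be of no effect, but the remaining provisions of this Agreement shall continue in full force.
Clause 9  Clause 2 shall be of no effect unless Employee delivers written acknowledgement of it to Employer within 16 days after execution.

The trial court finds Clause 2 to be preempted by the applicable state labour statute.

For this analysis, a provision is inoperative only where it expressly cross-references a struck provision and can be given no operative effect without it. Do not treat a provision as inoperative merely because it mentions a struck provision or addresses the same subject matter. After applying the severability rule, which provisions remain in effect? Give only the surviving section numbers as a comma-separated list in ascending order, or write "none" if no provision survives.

4, 6, 7, 8

Clause 2 is struck. The only function of Clause 9 is the acknowledgement condition for Clause 2, so it cannot stand once Clause 2 is removed. Although Clause 6 refers to Clause 2, its operative terms do not depend on Clause 2, so it remains in effect. Clause 8 declares Clause 1 and Clause 2 mutually dependent; since one of them has fallen, all of them are of no effect. That brings down Clause 1 as well. Clause 3 and Clause 5 in turn depend solely on a provision now struck and likewise fall. The remainder continues in force under Clause 8. The provisions still in force are Clause 4, Clause 6, Clause 7, and Clause 8.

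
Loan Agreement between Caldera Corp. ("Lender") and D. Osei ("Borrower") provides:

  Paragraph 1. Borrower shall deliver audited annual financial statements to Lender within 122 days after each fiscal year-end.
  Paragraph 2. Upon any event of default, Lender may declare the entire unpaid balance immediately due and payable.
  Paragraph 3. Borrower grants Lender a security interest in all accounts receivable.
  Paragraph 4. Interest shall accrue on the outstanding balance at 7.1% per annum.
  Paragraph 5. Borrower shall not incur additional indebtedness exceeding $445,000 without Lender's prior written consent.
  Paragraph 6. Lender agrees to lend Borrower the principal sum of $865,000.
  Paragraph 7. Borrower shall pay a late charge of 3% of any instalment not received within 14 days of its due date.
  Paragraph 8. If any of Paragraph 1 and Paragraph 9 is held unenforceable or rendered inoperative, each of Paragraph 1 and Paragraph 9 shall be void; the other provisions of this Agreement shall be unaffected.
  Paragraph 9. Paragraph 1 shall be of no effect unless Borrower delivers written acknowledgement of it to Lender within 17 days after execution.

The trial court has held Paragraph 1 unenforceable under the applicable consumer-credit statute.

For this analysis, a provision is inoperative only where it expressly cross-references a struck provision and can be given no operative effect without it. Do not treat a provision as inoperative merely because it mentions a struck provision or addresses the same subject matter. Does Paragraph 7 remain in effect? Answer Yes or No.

Paragraph 1 is struck. Paragraph 9 merely fixes the acknowledgement condition for Paragraph 1; with Paragraph 1 gone it has nothing to operate on and falls away. Paragraph 8 declares Paragraph 1 and Paragraph 9 mutually dependent; since one of them has fallen, all of them are of no effect. The remainder continues in force under Paragraph 8. Paragraph 2, Paragraph 3, Paragraph 4, Paragraph 5, Paragraph 6, Paragraph 7, and Paragraph 8 remain in effect. Paragraph 7 is among the surviving provisions, so the answer is yes.

Yes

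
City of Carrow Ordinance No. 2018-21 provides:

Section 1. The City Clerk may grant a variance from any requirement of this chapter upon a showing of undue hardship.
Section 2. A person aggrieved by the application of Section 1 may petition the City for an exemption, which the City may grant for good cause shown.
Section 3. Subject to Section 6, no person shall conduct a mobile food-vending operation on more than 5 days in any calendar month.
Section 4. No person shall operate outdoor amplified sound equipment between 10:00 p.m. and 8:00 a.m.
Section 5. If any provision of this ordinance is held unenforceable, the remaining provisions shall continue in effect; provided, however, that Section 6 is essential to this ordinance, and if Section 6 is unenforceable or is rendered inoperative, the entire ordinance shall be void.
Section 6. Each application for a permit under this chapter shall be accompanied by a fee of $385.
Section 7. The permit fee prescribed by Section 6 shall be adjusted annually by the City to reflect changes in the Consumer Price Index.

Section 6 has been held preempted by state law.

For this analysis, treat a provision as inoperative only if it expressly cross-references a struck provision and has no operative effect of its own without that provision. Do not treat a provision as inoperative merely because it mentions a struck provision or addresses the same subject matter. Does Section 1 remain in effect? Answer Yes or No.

No

Section 6 is struck. The whole of Section 7 is the indexation of the permit fee, defined by reference to Section 6, so Section 7 cannot stand once Section 6 is removed. Section 5 makes Section 6 an essential term, and Section 6 is the provision held invalid; under Section 5, the entire ordinance is therefore void. No provision of the ordinance survives. Section 1 is among the inoperative provisions, so the answer is no.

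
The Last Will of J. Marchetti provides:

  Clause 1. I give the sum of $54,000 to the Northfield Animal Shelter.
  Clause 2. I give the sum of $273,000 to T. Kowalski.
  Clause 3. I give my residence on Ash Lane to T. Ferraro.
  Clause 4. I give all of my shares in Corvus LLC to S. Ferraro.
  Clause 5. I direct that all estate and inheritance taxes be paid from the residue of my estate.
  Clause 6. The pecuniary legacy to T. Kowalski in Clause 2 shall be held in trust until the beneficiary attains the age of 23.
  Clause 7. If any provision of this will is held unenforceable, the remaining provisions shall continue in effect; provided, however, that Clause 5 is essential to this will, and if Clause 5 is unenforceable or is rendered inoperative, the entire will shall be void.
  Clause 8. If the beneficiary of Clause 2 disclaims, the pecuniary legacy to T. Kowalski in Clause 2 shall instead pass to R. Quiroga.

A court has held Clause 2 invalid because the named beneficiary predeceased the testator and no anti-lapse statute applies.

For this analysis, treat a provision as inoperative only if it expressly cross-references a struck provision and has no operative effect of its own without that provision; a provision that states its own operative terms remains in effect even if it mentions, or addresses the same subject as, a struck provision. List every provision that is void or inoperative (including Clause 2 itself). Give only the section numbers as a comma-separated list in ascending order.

Clause 2 is struck. The only function of Clause 6 is the trust for Clause 2, so it cannot stand once Clause 2 is removed. Clause 8 merely fixes the alternative disposition for Clause 2; with Clause 2 gone it has nothing to operate on and falls away. Clause 7 makes Clause 5 an essential term, but Clause 5 is unaffected, so the severability proviso in Clause 7 preserves the remaining provisions. Clause 1, Clause 3, Clause 4, Clause 5, and Clause 7 remain in effect.

2, 6, 8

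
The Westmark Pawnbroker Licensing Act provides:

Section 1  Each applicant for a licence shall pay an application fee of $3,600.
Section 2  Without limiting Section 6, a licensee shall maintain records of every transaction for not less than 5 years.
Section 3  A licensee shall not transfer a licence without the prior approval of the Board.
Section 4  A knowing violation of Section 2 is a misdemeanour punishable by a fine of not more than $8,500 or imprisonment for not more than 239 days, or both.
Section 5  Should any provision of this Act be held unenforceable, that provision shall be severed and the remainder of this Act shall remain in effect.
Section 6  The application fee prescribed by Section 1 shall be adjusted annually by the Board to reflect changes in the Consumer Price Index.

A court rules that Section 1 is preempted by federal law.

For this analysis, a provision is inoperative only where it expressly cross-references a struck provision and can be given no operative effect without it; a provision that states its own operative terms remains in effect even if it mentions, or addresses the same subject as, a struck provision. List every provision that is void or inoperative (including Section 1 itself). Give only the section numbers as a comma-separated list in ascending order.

1, 6

Section 1 is struck. Section 6 does nothing except set the indexation of the application fee by reference to Section 1; with Section 1 gone it has no independent effect and is inoperative. Although Section 2 refers to Section 6, its operative terms do not depend on Section 6, so it remains in effect. Under the severability clause in Section 5, the remaining provisions continue in force. The provisions still in force are Section 2, Section 3, Section 4, and Section 5.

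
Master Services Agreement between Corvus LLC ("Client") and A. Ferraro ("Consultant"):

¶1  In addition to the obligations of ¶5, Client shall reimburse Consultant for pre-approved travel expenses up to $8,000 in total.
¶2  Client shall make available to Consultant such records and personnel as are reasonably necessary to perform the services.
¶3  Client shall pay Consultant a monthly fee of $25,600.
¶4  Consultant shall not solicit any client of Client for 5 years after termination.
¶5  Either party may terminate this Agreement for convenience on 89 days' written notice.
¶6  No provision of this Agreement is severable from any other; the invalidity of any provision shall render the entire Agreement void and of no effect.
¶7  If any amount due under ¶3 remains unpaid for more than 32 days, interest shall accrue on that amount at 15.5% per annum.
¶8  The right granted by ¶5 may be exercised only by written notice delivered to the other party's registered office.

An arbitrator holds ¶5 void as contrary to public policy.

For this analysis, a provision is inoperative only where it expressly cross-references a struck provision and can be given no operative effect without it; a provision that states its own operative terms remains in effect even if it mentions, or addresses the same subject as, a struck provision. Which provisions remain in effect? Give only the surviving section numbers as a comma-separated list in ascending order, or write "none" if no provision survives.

¶5 is struck. ¶8 has no operative effect of its own apart from ¶5 and is therefore inoperative. ¶6 provides that the Agreement is not severable, so the invalidity of any one provision voids the entire Agreement. No provision of the Agreement survives.

none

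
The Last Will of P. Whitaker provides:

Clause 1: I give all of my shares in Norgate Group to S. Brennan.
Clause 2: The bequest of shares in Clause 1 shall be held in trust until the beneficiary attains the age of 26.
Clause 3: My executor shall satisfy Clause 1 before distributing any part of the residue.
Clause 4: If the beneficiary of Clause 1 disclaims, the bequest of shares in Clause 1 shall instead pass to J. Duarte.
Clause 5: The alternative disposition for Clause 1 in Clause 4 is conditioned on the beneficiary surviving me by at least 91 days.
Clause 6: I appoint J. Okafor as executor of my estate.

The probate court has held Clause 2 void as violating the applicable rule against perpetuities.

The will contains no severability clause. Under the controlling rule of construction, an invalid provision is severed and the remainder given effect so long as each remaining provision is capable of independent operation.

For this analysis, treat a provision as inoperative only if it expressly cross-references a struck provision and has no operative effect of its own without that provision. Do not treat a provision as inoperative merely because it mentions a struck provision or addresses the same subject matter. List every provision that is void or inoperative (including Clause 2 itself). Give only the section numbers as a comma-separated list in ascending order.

2

Clause 2 is struck. No other provision's operative terms depend on Clause 2. With no severability clause, the stated default rule severs what cannot stand and enforces each remaining provision that can operate on its own. Clause 1, Clause 3, Clause 4, Clause 5, and Clause 6 remain in effect.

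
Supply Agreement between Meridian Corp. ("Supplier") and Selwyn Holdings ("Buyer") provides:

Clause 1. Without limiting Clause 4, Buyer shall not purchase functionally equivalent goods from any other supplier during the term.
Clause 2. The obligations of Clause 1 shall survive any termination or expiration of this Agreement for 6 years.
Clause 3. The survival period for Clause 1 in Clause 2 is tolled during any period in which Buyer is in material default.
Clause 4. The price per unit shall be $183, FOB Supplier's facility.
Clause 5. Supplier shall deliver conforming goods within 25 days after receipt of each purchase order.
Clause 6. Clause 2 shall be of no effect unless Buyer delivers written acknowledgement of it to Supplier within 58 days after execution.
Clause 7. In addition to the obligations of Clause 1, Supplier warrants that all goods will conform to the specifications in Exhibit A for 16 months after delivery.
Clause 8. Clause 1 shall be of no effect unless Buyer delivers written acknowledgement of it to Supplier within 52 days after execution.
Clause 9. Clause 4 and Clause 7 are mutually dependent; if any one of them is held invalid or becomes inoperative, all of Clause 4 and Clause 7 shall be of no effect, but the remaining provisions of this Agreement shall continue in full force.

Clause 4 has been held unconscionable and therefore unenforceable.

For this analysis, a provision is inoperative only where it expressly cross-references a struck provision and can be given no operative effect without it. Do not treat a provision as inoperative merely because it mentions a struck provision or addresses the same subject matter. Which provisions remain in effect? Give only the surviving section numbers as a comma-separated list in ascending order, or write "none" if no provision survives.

1, 2, 3, 5, 6, 8, 9

Clause 4 is struck. Clause 1 mentions Clause 4 but its own obligation stands independently of Clause 4, so Clause 1 is not affected. Nothing else in the Agreement is defined by reference to Clause 4. Clause 9 declares Clause 4 and Clause 7 mutually dependent; since one of them has fallen, all of them are of no effect. That brings down Clause 7 as well. The remainder continues in force under Clause 9. The provisions still in force are Clause 1, Clause 2, Clause 3, Clause 5, Clause 6, Clause 8, and Clause 9.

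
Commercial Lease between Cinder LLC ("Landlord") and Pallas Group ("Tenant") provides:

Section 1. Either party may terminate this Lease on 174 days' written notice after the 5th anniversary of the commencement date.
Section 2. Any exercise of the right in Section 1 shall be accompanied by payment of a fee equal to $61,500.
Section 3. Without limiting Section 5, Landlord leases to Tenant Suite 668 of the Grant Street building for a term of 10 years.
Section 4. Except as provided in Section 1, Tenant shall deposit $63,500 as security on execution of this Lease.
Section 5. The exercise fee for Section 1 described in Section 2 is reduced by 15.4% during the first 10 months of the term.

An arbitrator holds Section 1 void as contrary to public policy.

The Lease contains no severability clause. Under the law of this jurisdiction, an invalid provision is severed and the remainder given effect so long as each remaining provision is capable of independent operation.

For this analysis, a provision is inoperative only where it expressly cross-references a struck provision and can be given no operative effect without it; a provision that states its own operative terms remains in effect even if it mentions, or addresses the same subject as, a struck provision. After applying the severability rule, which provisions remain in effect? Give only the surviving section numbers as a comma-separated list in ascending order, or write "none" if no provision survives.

Section 1 is struck. Section 2 merely fixes the exercise fee for Section 1; with Section 1 gone it has nothing to operate on and falls away. Section 5 operates only by reference to Section 2, so it falls with Section 2. Section 4 mentions Section 1 but its own obligation stands independently of Section 1, so Section 4 is not affected. Although Section 3 refers to Section 5, its operative terms do not depend on Section 5, so it remains in effect. Under the stated default rule, only provisions that cannot operate independently fall away; the rest are enforced. The provisions still in force are Section 3 and Section 4.

3, 4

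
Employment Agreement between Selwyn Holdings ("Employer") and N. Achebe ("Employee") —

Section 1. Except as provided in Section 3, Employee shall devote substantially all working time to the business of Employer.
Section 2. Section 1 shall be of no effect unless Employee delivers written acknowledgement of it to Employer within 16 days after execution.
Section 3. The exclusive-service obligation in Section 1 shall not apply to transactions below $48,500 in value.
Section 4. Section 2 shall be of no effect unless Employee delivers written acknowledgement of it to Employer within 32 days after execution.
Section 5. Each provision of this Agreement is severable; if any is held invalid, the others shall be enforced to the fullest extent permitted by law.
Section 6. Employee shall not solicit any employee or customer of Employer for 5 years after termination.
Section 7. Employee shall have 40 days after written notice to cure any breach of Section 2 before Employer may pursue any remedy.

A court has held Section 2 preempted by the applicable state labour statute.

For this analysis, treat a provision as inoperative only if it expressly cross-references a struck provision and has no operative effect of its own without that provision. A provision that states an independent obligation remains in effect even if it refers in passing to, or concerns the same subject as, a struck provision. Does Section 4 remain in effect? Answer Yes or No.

No

Section 2 is struck. The only function of Section 4 is the acknowledgement condition for Section 2, so it cannot stand once Section 2 is removed. Section 7 has no operative effect of its own apart from Section 2 and is therefore inoperative. Section 5 is a severability clause and preserves every provision that can still be given independent effect. That leaves Section 1, Section 3, Section 5, and Section 6 in effect. Section 4 is among the inoperative provisions, so the answer is no.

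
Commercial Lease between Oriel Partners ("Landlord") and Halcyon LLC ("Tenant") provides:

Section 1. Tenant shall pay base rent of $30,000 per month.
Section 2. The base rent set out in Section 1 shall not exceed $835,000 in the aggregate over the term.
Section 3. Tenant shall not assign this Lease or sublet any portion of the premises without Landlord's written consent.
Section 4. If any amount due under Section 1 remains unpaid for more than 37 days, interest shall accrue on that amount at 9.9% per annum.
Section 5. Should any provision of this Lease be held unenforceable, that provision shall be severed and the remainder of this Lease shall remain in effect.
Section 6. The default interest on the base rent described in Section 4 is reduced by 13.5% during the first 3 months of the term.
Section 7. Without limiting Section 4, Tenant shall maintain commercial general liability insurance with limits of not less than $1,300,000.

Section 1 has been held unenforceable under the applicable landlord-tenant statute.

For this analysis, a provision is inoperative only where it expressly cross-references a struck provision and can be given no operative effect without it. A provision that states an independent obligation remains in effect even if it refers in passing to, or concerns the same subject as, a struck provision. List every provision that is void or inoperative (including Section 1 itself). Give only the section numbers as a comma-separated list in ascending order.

Section 1 is struck. Section 2 has no operative effect of its own apart from Section 1 and is therefore inoperative. Section 4 operates only by reference to Section 1, so it falls with Section 1. The whole of Section 6 is the introductory reduction to the default interest on the base rent, defined by reference to Section 4, so Section 6 cannot stand once Section 4 is removed. Although Section 7 refers to Section 4, its operative terms do not depend on Section 4, so it remains in effect. Under the severability clause in Section 5, the remaining provisions continue in force. The provisions still in force are Section 3, Section 5, and Section 7.

1, 2, 4, 6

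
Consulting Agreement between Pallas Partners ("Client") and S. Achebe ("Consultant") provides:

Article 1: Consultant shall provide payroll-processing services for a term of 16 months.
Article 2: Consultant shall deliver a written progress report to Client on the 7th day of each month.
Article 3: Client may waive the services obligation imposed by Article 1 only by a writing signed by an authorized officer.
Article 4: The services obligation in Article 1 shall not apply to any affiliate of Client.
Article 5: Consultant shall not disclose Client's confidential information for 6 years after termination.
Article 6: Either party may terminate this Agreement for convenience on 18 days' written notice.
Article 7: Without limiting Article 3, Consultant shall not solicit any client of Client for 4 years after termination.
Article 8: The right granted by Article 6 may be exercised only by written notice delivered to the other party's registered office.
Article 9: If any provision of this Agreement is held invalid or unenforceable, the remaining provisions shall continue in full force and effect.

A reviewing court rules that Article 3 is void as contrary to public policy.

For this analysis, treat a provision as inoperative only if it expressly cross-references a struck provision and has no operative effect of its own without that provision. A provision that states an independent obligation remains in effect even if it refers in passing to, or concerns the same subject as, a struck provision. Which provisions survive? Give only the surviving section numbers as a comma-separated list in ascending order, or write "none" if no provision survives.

Article 3 is struck. Article 7 mentions Article 3 but its own obligation stands independently of Article 3, so Article 7 is not affected. No other provision's operative terms depend on Article 3. Article 9 is a severability clause and preserves every provision that can still be given independent effect. That leaves Article 1, Article 2, Article 4, Article 5, Article 6, Article 7, Article 8, and Article 9 in effect.

1, 2, 4, 5, 6, 7, 8, 9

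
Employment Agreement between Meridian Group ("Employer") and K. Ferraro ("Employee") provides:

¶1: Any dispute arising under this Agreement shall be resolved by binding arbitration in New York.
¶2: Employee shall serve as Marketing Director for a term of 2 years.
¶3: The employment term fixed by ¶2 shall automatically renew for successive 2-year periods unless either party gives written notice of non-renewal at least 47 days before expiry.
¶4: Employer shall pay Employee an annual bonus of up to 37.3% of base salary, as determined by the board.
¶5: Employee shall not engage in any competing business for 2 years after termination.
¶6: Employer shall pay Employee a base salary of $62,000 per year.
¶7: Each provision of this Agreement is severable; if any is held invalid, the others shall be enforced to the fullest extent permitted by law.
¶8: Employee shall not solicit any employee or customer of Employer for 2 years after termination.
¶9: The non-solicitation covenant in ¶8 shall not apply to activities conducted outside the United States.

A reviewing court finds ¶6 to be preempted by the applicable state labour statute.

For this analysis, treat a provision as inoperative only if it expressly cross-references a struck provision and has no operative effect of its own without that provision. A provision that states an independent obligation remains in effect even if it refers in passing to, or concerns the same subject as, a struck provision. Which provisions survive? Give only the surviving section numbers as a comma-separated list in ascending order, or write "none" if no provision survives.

¶6 is struck. Nothing else in the Agreement is defined by reference to ¶6. ¶7 is a severability clause and preserves every provision that can still be given independent effect. That leaves ¶1, ¶2, ¶3, ¶4, ¶5, ¶7, ¶8, and ¶9 in effect.

1, 2, 3, 4, 5, 7, 8, 9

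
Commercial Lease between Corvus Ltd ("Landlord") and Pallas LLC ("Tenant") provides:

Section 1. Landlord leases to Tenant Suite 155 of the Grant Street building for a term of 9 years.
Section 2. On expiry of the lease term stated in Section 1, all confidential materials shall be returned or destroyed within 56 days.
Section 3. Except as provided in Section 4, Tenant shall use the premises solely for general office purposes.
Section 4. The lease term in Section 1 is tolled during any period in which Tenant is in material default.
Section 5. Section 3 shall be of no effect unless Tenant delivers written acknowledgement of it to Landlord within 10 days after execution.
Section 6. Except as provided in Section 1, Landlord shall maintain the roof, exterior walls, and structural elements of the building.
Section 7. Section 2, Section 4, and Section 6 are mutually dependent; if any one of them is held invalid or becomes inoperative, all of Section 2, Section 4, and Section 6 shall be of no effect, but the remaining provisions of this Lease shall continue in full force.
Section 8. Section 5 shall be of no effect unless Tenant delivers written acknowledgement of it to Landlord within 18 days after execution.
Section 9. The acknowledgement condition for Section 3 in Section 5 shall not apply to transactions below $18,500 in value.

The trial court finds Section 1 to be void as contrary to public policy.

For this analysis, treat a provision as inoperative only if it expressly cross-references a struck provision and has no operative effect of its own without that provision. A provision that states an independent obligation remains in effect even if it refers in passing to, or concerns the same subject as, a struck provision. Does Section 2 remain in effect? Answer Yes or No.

Section 1 is struck. The only function of Section 2 is the return obligation tied to Section 1, so it cannot stand once Section 1 is removed. The whole of Section 4 is the tolling of the lease term, defined by reference to Section 1, so Section 4 cannot stand once Section 1 is removed. Although Section 3 refers to Section 4, its operative terms do not depend on Section 4, so it remains in effect. Section 7 declares Section 2, Section 4, and Section 6 mutually dependent; since one of them has fallen, all of them are of no effect. That brings down Section 6 as well. The remainder continues in force under Section 7. The provisions still in force are Section 3, Section 5, Section 7, Section 8, and Section 9. Section 2 is among the inoperative provisions, so the answer is no.

No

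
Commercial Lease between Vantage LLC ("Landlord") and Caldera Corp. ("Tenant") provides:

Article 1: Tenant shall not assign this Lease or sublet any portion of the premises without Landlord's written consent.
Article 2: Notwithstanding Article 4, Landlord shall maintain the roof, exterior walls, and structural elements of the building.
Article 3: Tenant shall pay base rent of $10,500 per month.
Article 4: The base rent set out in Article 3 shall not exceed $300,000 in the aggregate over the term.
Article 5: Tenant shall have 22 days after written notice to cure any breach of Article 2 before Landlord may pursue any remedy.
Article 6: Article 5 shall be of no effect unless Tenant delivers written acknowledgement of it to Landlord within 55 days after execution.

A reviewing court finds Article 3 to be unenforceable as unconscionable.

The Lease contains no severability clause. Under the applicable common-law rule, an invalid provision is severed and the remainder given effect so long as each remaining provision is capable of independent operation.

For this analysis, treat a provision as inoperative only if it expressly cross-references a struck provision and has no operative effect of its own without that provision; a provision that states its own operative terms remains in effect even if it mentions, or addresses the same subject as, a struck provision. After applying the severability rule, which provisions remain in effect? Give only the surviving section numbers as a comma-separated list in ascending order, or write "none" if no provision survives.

1, 2, 5, 6

Article 3 is struck. Article 4 operates only by reference to Article 3, so it falls with Article 3. Article 2 mentions Article 4 but its own obligation stands independently of Article 4, so Article 2 is not affected. With no severability clause, the stated default rule severs what cannot stand and enforces each remaining provision that can operate on its own. That leaves Article 1, Article 2, Article 5, and Article 6 in effect.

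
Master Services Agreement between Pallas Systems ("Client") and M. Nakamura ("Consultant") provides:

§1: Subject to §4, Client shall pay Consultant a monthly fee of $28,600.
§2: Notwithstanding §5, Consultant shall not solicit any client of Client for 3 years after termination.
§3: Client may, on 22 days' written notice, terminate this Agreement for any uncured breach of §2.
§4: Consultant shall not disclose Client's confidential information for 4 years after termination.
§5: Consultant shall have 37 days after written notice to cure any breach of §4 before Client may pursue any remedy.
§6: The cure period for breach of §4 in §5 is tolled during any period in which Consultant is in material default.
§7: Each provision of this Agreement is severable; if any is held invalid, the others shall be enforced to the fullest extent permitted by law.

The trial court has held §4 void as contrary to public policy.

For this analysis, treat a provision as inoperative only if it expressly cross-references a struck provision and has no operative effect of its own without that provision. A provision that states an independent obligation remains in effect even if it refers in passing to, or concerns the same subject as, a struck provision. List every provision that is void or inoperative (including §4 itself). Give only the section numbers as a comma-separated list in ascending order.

§4 is struck. §5 operates only by reference to §4, so it falls with §4. §6 has no operative effect of its own apart from §5 and is therefore inoperative. §2 mentions §5 but its own obligation stands independently of §5, so §2 is not affected. §1 mentions §4 but its own obligation stands independently of §4, so §1 is not affected. Under the severability clause in §7, the remaining provisions continue in force. §1, §2, §3, and §7 remain in effect.

4, 5, 6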